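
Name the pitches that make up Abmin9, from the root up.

Ab Cb Eb Gb Bb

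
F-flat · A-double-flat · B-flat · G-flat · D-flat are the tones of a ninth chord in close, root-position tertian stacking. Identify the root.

G-flat

Arranged so that each adjacent pair is a third by letter name: G-flat – B-flat – D-flat – F-flat – A-double-flat.
The bottom of that stack, G-flat, is the root (this is G-flat dominant seventh flat nine).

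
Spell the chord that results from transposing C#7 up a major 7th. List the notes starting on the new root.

B#, D##, F##, A#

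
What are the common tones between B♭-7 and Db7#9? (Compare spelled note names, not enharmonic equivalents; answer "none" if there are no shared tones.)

B♭-7: Bb Db F Ab
Db7#9: Db F Ab Cb E
Common to both → Db, F, Ab.

Db, F, Ab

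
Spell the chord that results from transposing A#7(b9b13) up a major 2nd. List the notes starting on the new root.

B#, D##, F##, A#, C#, G#

Transposed root: A# → B# (major 2nd up). So we spell B# dominant seventh flat nine flat thirteen:
B# — root
D## — major 3rd
F## — perfect 5th
A# — minor 7th
C# — minor 9th
G# — minor 13th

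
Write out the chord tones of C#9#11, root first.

C#9#11: dominant ninth sharp eleven on C♯.
C♯ — root
E♯ — major 3rd
G♯ — perfect 5th
B — minor 7th
D♯ — major 9th
F𝄪 — augmented 11th

C♯ – E♯ – G♯ – B – D♯ – F𝄪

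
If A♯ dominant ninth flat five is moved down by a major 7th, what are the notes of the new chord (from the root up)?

B – D-sharp – F – A – C-sharp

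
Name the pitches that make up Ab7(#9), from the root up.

Ab7(#9): dominant seventh sharp nine on A♭.
- root: A♭
- major 3rd: C
- perfect 5th: E♭
- minor 7th: G♭
- augmented 9th: B

A♭ C E♭ G♭ B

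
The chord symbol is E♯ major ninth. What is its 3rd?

G-double-sharp

E♯ major ninth is built on E-sharp; its 3rd is a major 3rd above the root.
A third above E uses the letter G, and the major 3rd above E-sharp is G-double-sharp.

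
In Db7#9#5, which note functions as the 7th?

Cb

Root of Db7#9#5 = Db. The 7th is a minor 7th: Db up a minor 7th → Cb.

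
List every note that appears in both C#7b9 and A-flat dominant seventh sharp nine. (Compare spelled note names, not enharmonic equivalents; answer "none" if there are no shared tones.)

C#7b9: C# E# G# B D
A-flat dominant seventh sharp nine: Ab C Eb Gb B
Common to both → B.

B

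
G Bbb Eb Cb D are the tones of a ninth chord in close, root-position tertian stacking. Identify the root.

Arranged so that each adjacent pair is a third by letter name: Cb – Eb – G – Bbb – D.
The bottom of that stack, Cb, is the root (this is Cb dominant seventh sharp nine sharp five).

Cb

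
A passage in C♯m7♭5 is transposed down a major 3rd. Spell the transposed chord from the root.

A  C  Eb  G

C# down a major 3rd → A. New chord: A half-diminished seventh.
root → A
3rd (minor 3rd) → C
5th (diminished 5th) → Eb
7th (minor 7th) → G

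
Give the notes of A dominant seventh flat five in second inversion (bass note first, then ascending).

In root position, A dominant seventh flat five is A–C-sharp–E-flat–G.
Second inversion puts the fifth (E-flat) in the bass.

E-flat – G – A – C-sharp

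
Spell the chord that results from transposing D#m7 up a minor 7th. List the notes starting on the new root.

C# – E – G# – B

Transposed root: D# → C# (minor 7th up). So we spell C# minor seventh:
Root: C#
Minor 3rd (3rd): E
Perfect 5th (5th): G#
Minor 7th (7th): B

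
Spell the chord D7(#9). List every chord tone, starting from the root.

D7(#9): dominant seventh sharp nine on D.
root → D
3rd (major 3rd) → F♯
5th (perfect 5th) → A
7th (minor 7th) → C
9th (augmented 9th) → E♯

D, F♯, A, C, E♯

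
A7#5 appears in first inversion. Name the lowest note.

C#

A7#5 in root position is A–C#–E#–G.
First inversion places the third in the bass, which is C#.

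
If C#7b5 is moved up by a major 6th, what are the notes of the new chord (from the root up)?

A#, C##, E, G#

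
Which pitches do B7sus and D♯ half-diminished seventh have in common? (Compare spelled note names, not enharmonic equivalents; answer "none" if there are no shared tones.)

B7sus: B E F# A
D♯ half-diminished seventh: D# F# A C#
Common to both → F#, A.

F#  A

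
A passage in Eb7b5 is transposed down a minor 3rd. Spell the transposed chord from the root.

Eb down a minor 3rd → C. New chord: C dominant seventh flat five.
- root: C
- major 3rd: E
- diminished 5th: Gb
- minor 7th: Bb

C – E – Gb – Bb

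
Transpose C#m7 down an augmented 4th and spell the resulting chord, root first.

G  Bb  D  F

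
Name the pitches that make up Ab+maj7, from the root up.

Ab+maj7 is an augmented major seventh built on A♭.
Root: A♭
Major 3rd (3rd): C
Augmented 5th (5th): E
Major 7th (7th): G

A♭  C  E  G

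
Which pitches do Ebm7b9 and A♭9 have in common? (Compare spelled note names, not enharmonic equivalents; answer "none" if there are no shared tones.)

Eb  Gb  Bb

Ebm7b9 = Eb, Gb, Bb, Db, Fb.
A♭9 = Ab, C, Eb, Gb, Bb.
Shared: Eb, Gb, Bb.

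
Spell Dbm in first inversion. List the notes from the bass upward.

Fb, Ab, Db

In root position, Dbm is Db–Fb–Ab.
First inversion puts the third (Fb) in the bass.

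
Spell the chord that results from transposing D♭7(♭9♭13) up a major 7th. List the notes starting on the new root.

A major 7th up from Db is C, so the new chord is C dominant seventh flat nine flat thirteen.
C — root
E — major 3rd
G — perfect 5th
Bb — minor 7th
Db — minor 9th
Ab — minor 13th

C, E, G, Bb, Db, Ab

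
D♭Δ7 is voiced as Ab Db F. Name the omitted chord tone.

C

D♭Δ7 = Db, F, Ab, C. The voicing lacks the 7th (major 7th), C.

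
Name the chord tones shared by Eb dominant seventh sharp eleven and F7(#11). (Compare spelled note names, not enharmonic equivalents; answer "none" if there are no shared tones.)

E♭ – A

Eb dominant seventh sharp eleven: E♭ G B♭ D♭ A
F7(#11): F A C E♭ B
Common to both → E♭, A.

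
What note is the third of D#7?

Root of D#7 = D♯. The 3rd is a major 3rd: D♯ up a major 3rd → F𝄪.

F𝄪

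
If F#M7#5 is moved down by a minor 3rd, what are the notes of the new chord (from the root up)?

D♯  F𝄪  A𝄪  C𝄪

Transposed root: F♯ → D♯ (minor 3rd down). So we spell D♯ augmented major seventh:
Root: D♯
Major 3rd (3rd): F𝄪
Augmented 5th (5th): A𝄪
Major 7th (7th): C𝄪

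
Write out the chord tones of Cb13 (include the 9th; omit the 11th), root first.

Cb13: dominant thirteenth on Cb.
Root: Cb
Major 3rd (3rd): Eb
Perfect 5th (5th): Gb
Minor 7th (7th): Bbb
Major 9th (9th): Db
Major 13th (13th): Ab

Cb  Eb  Gb  Bbb  Db  Ab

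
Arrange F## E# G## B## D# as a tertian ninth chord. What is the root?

E#

Stacking in thirds gives E# – G## – B## – D# – F##, so E# is the root — E# dominant ninth sharp five.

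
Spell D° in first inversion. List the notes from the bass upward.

D° = D–F–Ab; first inversion → third (F) lowest.

F Ab D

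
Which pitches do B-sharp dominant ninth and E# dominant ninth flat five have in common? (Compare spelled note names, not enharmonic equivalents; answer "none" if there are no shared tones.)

F-double-sharp

B-sharp dominant ninth = B-sharp, D-double-sharp, F-double-sharp, A-sharp, C-double-sharp.
E# dominant ninth flat five = E-sharp, G-double-sharp, B, D-sharp, F-double-sharp.
Shared: F-double-sharp.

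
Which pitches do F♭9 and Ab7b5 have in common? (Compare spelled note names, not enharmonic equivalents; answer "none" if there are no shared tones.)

F♭9: Fb Ab Cb Ebb Gb
Ab7b5: Ab C Ebb Gb
Common to both → Ab, Ebb, Gb.

Ab, Ebb, Gb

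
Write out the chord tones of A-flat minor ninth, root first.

Ab  Cb  Eb  Gb  Bb

A-flat minor ninth is a minor ninth built on Ab.
Root: Ab
Minor 3rd (3rd): Cb
Perfect 5th (5th): Eb
Minor 7th (7th): Gb
Major 9th (9th): Bb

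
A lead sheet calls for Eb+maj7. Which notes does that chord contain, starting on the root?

E♭ – G – B – D

Eb+maj7 is an augmented major seventh built on E♭.
E♭ — root
G — major 3rd
B — augmented 5th
D — major 7th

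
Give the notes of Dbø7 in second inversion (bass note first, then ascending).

Abb – Cb – Db – Fb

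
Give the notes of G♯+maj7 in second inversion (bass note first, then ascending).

D𝄪 F𝄪 G♯ B♯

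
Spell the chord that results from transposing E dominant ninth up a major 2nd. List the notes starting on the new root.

F-sharp, A-sharp, C-sharp, E, G-sharp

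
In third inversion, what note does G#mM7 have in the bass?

F##

G#mM7 in root position is G#–B–D#–F##.
Third inversion places the seventh in the bass, which is F##.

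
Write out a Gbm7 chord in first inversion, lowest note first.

Bbb, Db, Fb, Gb

Gbm7 = Gb–Bbb–Db–Fb; first inversion → third (Bbb) lowest.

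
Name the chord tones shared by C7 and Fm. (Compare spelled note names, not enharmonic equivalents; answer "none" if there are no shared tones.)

C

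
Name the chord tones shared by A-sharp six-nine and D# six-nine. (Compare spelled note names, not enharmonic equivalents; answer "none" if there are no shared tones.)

A-sharp E-sharp F-double-sharp B-sharp

A-sharp six-nine = A-sharp, C-double-sharp, E-sharp, F-double-sharp, B-sharp.
D# six-nine = D-sharp, F-double-sharp, A-sharp, B-sharp, E-sharp.
Shared: A-sharp, E-sharp, F-double-sharp, B-sharp.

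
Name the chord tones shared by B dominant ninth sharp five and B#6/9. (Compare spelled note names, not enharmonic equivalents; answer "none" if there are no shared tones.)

F##

B dominant ninth sharp five = B, D#, F##, A, C#.
B#6/9 = B#, D##, F##, G##, C##.
Shared: F##.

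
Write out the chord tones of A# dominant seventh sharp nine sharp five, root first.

A-sharp, C-double-sharp, E-double-sharp, G-sharp, B-double-sharp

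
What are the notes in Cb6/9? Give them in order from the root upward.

Root Cb, quality six-nine:
Cb — root
Eb — major 3rd
Gb — perfect 5th
Ab — major 6th
Db — major 9th

Cb, Eb, Gb, Ab, Db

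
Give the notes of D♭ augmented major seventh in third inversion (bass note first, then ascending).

C, D-flat, F, A

In root position, D♭ augmented major seventh is D-flat–F–A–C.
Third inversion puts the seventh (C) in the bass.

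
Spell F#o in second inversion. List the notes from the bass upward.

In root position, F#o is F#–A–C.
Second inversion puts the fifth (C) in the bass.

C F# A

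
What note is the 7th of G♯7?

G♯7 is built on G#; its 7th is a minor 7th above the root.
A seventh above G uses the letter F, and the minor 7th above G# is F#.

F#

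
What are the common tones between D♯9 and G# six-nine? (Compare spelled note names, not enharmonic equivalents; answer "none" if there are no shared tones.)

D♯9: D♯ F𝄪 A♯ C♯ E♯
G# six-nine: G♯ B♯ D♯ E♯ A♯
Common to both → D♯, A♯, E♯.

D♯ A♯ E♯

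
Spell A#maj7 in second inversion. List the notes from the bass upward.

In root position, A#maj7 is A#–C##–E#–G##.
Second inversion puts the fifth (E#) in the bass.

E#  G##  A#  C##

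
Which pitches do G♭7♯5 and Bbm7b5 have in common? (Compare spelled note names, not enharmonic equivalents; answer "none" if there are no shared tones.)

Bb – Fb

G♭7♯5 = Gb, Bb, D, Fb.
Bbm7b5 = Bb, Db, Fb, Ab.
Shared: Bb, Fb.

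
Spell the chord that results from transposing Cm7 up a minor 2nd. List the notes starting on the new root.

Db – Fb – Ab – Cb

A minor 2nd up from C is Db, so the new chord is Db minor seventh.
root → Db
3rd (minor 3rd) → Fb
5th (perfect 5th) → Ab
7th (minor 7th) → Cb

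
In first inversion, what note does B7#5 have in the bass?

D#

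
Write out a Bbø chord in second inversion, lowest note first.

Bbø = Bb–Db–Fb–Ab; second inversion → fifth (Fb) lowest.

Fb  Ab  Bb  Db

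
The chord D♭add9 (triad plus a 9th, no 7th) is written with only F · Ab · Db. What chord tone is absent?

Eb

D♭add9 = Db, F, Ab, Eb. The voicing lacks the 9th (major 9th), Eb.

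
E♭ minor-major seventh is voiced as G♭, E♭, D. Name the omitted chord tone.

The full E♭ minor-major seventh chord is E♭, G♭, B♭, D.
Comparing with the voicing, the perfect 5th (5th) — B♭ — is absent.

B♭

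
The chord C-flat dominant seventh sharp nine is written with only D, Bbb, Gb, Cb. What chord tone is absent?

Eb

C-flat dominant seventh sharp nine = Cb, Eb, Gb, Bbb, D. The voicing lacks the 3rd (major 3rd), Eb.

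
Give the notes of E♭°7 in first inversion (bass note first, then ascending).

G♭, B𝄫, D𝄫, E♭

E♭°7 = E♭–G♭–B𝄫–D𝄫; first inversion → third (G♭) lowest.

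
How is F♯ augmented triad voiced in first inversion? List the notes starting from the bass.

A-sharp C-double-sharp F-sharp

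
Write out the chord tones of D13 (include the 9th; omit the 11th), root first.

D, F#, A, C, E, B

D13 is a dominant thirteenth built on D.
Root: D
Major 3rd (3rd): F#
Perfect 5th (5th): A
Minor 7th (7th): C
Major 9th (9th): E
Major 13th (13th): B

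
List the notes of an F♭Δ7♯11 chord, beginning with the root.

Fb, Ab, Cb, Eb, Bb

F♭Δ7♯11 is a major seventh sharp eleven built on Fb.
- root: Fb
- major 3rd: Ab
- perfect 5th: Cb
- major 7th: Eb
- augmented 11th: Bb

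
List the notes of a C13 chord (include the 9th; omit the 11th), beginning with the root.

C13: dominant thirteenth on C.
Root: C
Major 3rd (3rd): E
Perfect 5th (5th): G
Minor 7th (7th): Bb
Major 9th (9th): D
Major 13th (13th): A

C, E, G, Bb, D, A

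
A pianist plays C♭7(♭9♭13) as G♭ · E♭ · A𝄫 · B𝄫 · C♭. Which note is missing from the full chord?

The full C♭7(♭9♭13) chord is C♭, E♭, G♭, B𝄫, D𝄫, A𝄫.
Comparing with the voicing, the minor 9th (9th) — D𝄫 — is absent.

D𝄫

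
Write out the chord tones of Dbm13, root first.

Db, Fb, Ab, Cb, Eb, Gb, Bb

Root Db, quality minor thirteenth:
Root: Db
Minor 3rd (3rd): Fb
Perfect 5th (5th): Ab
Minor 7th (7th): Cb
Major 9th (9th): Eb
Perfect 11th (11th): Gb
Major 13th (13th): Bb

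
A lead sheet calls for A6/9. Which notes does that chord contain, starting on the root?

A6/9 is a six-nine built on A.
- root: A
- major 3rd: C#
- perfect 5th: E
- major 6th: F#
- major 9th: B

A – C# – E – F# – B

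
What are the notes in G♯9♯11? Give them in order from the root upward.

G♯9♯11: dominant ninth sharp eleven on G#.
- root: G#
- major 3rd: B#
- perfect 5th: D#
- minor 7th: F#
- major 9th: A#
- augmented 11th: C##

G# – B# – D# – F# – A# – C##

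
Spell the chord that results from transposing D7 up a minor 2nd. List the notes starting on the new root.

D up a minor 2nd → Eb. New chord: Eb dominant seventh.
root → Eb
3rd (major 3rd) → G
5th (perfect 5th) → Bb
7th (minor 7th) → Db

Eb, G, Bb, Db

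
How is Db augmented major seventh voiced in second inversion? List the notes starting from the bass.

A C Db F

In root position, Db augmented major seventh is Db–F–A–C.
Second inversion puts the fifth (A) in the bass.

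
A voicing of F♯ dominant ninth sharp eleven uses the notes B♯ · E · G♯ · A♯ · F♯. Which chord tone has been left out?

F♯ dominant ninth sharp eleven = F♯, A♯, C♯, E, G♯, B♯. The voicing lacks the 5th (perfect 5th), C♯.

C♯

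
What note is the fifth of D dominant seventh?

A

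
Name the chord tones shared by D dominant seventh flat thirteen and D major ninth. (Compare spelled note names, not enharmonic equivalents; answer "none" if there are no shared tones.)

D – F-sharp – A

D dominant seventh flat thirteen: D F-sharp A C B-flat
D major ninth: D F-sharp A C-sharp E
Common to both → D, F-sharp, A.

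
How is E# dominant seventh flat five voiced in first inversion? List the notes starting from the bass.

G## – B – D# – E#

E# dominant seventh flat five = E#–G##–B–D#; first inversion → third (G##) lowest.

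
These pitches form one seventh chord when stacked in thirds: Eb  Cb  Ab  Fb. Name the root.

Arranged so that each adjacent pair is a third by letter name: Fb – Ab – Cb – Eb.
The bottom of that stack, Fb, is the root (this is Fb major seventh).

Fb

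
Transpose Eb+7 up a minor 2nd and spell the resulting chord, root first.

Fb, Ab, C, Ebb

Eb up a minor 2nd → Fb. New chord: Fb augmented seventh.
Root: Fb
Major 3rd (3rd): Ab
Augmented 5th (5th): C
Minor 7th (7th): Ebb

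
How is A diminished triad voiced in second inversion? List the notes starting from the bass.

A diminished triad = A–C–E♭; second inversion → fifth (E♭) lowest.

E♭ A C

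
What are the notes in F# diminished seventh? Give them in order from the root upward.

F♯ A C E♭

F# diminished seventh is a diminished seventh built on F♯.
F♯ — root
A — minor 3rd
C — diminished 5th
E♭ — diminished 7th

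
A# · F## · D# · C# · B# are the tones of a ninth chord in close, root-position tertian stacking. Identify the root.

Arranged so that each adjacent pair is a third by letter name: B# – D# – F## – A# – C#.
The bottom of that stack, B#, is the root (this is B# minor seventh flat nine).

B#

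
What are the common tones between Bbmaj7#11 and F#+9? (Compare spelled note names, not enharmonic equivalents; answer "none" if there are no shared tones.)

E

Bbmaj7#11: B♭ D F A E
F#+9: F♯ A♯ C𝄪 E G♯
Common to both → E.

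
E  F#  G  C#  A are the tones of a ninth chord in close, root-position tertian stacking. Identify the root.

F#

Stacking in thirds gives F# – A – C# – E – G, so F# is the root — F# minor seventh flat nine.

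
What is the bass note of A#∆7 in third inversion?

G##

A#∆7 in root position is A#–C##–E#–G##.
Third inversion places the seventh in the bass, which is G##.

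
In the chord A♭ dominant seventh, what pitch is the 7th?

G-flat

Root of A♭ dominant seventh = A-flat. The 7th is a minor 7th: A-flat up a minor 7th → G-flat.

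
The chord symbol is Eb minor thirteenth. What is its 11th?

A-flat

Eb minor thirteenth is built on E-flat; its 11th is a perfect 11th above the root.
A fourth above E uses the letter A, and the perfect 11th above E-flat is A-flat.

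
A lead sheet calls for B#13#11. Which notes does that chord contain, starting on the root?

B#, D##, F##, A#, C##, E##, G##

B#13#11 is a dominant thirteenth sharp eleven built on B#.
Root: B#
Major 3rd (3rd): D##
Perfect 5th (5th): F##
Minor 7th (7th): A#
Major 9th (9th): C##
Augmented 11th (11th): E##
Major 13th (13th): G##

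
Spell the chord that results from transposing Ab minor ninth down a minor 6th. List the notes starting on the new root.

A-flat down a minor 6th → C. New chord: C minor ninth.
C — root
E-flat — minor 3rd
G — perfect 5th
B-flat — minor 7th
D — major 9th

C, E-flat, G, B-flat, D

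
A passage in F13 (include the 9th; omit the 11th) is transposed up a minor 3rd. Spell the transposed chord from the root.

A♭ – C – E♭ – G♭ – B♭ – F

F up a minor 3rd → A♭. New chord: A♭ dominant thirteenth.
Root: A♭
Major 3rd (3rd): C
Perfect 5th (5th): E♭
Minor 7th (7th): G♭
Major 9th (9th): B♭
Major 13th (13th): F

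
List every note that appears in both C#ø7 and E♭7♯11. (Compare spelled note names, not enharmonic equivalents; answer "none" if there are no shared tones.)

C#ø7 = C#, E, G, B.
E♭7♯11 = Eb, G, Bb, Db, A.
Shared: G.

G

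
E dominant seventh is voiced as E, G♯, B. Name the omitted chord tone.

The full E dominant seventh chord is E, G♯, B, D.
Comparing with the voicing, the minor 7th (7th) — D — is absent.

D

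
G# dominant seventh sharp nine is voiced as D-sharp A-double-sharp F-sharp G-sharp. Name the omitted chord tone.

The full G# dominant seventh sharp nine chord is G-sharp, B-sharp, D-sharp, F-sharp, A-double-sharp.
Comparing with the voicing, the major 3rd (3rd) — B-sharp — is absent.

B-sharp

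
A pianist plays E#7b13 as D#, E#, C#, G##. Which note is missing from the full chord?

B#

E#7b13 = E#, G##, B#, D#, C#. The voicing lacks the 5th (perfect 5th), B#.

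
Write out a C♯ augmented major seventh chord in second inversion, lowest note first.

G##  B#  C#  E#

In root position, C♯ augmented major seventh is C#–E#–G##–B#.
Second inversion puts the fifth (G##) in the bass.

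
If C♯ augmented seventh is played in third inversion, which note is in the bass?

B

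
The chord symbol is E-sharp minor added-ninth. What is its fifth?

B#

E-sharp minor added-ninth is built on E#; its 5th is a perfect 5th above the root.
A fifth above E uses the letter B, and the perfect 5th above E# is B#.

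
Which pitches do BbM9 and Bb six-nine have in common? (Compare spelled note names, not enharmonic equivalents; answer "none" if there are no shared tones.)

BbM9 = Bb, D, F, A, C.
Bb six-nine = Bb, D, F, G, C.
Shared: Bb, D, F, C.

Bb D F C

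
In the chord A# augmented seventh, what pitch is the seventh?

G#

Root of A# augmented seventh = A#. The 7th is a minor 7th: A# up a minor 7th → G#.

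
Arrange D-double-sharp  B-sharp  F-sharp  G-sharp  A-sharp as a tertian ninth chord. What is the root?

G-sharp

Stacking in thirds gives G-sharp – B-sharp – D-double-sharp – F-sharp – A-sharp, so G-sharp is the root — G-sharp dominant ninth sharp five.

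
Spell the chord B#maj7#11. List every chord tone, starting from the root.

B#maj7#11 is a major seventh sharp eleven built on B#.
Root: B#
Major 3rd (3rd): D##
Perfect 5th (5th): F##
Major 7th (7th): A##
Augmented 11th (11th): E##

B#, D##, F##, A##, E##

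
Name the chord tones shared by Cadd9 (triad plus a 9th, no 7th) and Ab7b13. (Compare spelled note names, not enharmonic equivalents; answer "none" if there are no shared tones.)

Cadd9: C E G D
Ab7b13: Ab C Eb Gb Fb
Common to both → C.

C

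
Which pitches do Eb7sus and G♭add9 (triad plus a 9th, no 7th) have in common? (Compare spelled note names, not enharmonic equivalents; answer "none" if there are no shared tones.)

Eb7sus = E♭, A♭, B♭, D♭.
G♭add9 = G♭, B♭, D♭, A♭.
Shared: A♭, B♭, D♭.

A♭, B♭, D♭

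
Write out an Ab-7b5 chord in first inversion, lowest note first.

Cb – Ebb – Gb – Ab

In root position, Ab-7b5 is Ab–Cb–Ebb–Gb.
First inversion puts the third (Cb) in the bass.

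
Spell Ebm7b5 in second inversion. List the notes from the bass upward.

Bbb, Db, Eb, Gb

Ebm7b5 = Eb–Gb–Bbb–Db; second inversion → fifth (Bbb) lowest.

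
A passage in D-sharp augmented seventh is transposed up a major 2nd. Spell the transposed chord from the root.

Transposed root: D# → E# (major 2nd up). So we spell E# augmented seventh:
Root: E#
Major 3rd (3rd): G##
Augmented 5th (5th): B##
Minor 7th (7th): D#

E# G## B## D#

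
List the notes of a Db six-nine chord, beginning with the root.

Db – F – Ab – Bb – Eb

Db six-nine: six-nine on Db.
- root: Db
- major 3rd: F
- perfect 5th: Ab
- major 6th: Bb
- major 9th: Eb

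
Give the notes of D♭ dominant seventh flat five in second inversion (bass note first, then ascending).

Abb, Cb, Db, F

D♭ dominant seventh flat five = Db–F–Abb–Cb; second inversion → fifth (Abb) lowest.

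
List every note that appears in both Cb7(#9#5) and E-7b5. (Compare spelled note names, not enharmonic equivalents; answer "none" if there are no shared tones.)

G, D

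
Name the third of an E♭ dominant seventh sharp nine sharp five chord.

G

Root of E♭ dominant seventh sharp nine sharp five = E-flat. The 3rd is a major 3rd: E-flat up a major 3rd → G.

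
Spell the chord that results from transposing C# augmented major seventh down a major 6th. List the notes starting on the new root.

C# down a major 6th → E. New chord: E augmented major seventh.
Root: E
Major 3rd (3rd): G#
Augmented 5th (5th): B#
Major 7th (7th): D#

E  G#  B#  D#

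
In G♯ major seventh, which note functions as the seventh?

F-double-sharp

G♯ major seventh is built on G-sharp; its 7th is a major 7th above the root.
A seventh above G uses the letter F, and the major 7th above G-sharp is F-double-sharp.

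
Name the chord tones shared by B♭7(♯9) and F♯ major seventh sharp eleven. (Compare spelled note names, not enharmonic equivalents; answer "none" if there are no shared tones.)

C♯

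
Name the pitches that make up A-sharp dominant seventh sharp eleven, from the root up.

A-sharp dominant seventh sharp eleven is a dominant seventh sharp eleven built on A-sharp.
- root: A-sharp
- major 3rd: C-double-sharp
- perfect 5th: E-sharp
- minor 7th: G-sharp
- augmented 11th: D-double-sharp

A-sharp  C-double-sharp  E-sharp  G-sharp  D-double-sharp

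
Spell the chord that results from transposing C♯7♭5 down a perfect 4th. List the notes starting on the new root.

A perfect 4th down from C# is G#, so the new chord is G# dominant seventh flat five.
- root: G#
- major 3rd: B#
- diminished 5th: D
- minor 7th: F#

G# B# D F#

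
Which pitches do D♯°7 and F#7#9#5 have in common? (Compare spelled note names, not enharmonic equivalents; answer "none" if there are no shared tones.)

F#

D♯°7 = D#, F#, A, C.
F#7#9#5 = F#, A#, C##, E, G##.
Shared: F#.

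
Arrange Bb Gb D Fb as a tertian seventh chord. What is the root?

Gb

Stacking in thirds gives Gb – Bb – D – Fb, so Gb is the root — Gb augmented seventh.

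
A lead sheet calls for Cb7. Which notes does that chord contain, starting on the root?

Root C♭, quality dominant seventh:
root → C♭
3rd (major 3rd) → E♭
5th (perfect 5th) → G♭
7th (minor 7th) → B𝄫

C♭  E♭  G♭  B𝄫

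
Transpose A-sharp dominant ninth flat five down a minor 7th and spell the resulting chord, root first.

B#  D##  F#  A#  C##

Transposed root: A# → B# (minor 7th down). So we spell B# dominant ninth flat five:
B# — root
D## — major 3rd
F# — diminished 5th
A# — minor 7th
C## — major 9th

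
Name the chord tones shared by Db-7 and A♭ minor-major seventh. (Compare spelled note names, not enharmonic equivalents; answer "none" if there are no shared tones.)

Db-7 = D♭, F♭, A♭, C♭.
A♭ minor-major seventh = A♭, C♭, E♭, G.
Shared: A♭, C♭.

A♭, C♭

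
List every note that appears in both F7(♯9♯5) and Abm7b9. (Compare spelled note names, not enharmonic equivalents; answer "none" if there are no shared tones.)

F7(♯9♯5) = F, A, C#, Eb, G#.
Abm7b9 = Ab, Cb, Eb, Gb, Bbb.
Shared: Eb.

Eb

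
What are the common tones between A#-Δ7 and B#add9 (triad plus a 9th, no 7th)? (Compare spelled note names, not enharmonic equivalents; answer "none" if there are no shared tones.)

A#-Δ7 = A#, C#, E#, G##.
B#add9 = B#, D##, F##, C##.
Shared: none.

none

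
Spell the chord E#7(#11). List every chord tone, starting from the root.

E#  G##  B#  D#  A##

E#7(#11): dominant seventh sharp eleven on E#.
Root: E#
Major 3rd (3rd): G##
Perfect 5th (5th): B#
Minor 7th (7th): D#
Augmented 11th (11th): A##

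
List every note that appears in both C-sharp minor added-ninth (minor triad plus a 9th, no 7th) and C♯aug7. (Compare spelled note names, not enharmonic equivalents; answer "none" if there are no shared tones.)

C-sharp minor added-ninth = C#, E, G#, D#.
C♯aug7 = C#, E#, G##, B.
Shared: C#.

C#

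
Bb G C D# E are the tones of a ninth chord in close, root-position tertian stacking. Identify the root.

C

Stacking in thirds gives C – E – G – Bb – D#, so C is the root — C dominant seventh sharp nine.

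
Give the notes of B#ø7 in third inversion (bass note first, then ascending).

In root position, B#ø7 is B♯–D♯–F♯–A♯.
Third inversion puts the seventh (A♯) in the bass.

A♯ – B♯ – D♯ – F♯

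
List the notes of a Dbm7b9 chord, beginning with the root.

D♭ – F♭ – A♭ – C♭ – E𝄫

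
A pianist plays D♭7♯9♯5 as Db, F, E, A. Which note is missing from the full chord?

The full D♭7♯9♯5 chord is Db, F, A, Cb, E.
Comparing with the voicing, the minor 7th (7th) — Cb — is absent.

Cb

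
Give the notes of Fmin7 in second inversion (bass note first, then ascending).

Fmin7 = F–Ab–C–Eb; second inversion → fifth (C) lowest.

C, Eb, F, Ab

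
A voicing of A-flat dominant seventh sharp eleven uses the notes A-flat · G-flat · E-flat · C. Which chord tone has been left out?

The full A-flat dominant seventh sharp eleven chord is A-flat, C, E-flat, G-flat, D.
Comparing with the voicing, the augmented 11th (11th) — D — is absent.

D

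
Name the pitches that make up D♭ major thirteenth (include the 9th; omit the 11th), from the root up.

Db, F, Ab, C, Eb, Bb

D♭ major thirteenth: major thirteenth on Db.
Root: Db
Major 3rd (3rd): F
Perfect 5th (5th): Ab
Major 7th (7th): C
Major 9th (9th): Eb
Major 13th (13th): Bb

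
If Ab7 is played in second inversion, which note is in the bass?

Eb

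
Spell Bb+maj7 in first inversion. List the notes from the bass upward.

D, F#, A, Bb

Bb+maj7 = Bb–D–F#–A; first inversion → third (D) lowest.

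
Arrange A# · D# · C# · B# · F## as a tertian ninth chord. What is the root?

Stacking in thirds gives B# – D# – F## – A# – C#, so B# is the root — B# minor seventh flat nine.

B#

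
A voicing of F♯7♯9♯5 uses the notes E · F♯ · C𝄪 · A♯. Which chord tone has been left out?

G𝄪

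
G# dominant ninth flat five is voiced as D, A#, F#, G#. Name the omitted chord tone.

The full G# dominant ninth flat five chord is G#, B#, D, F#, A#.
Comparing with the voicing, the major 3rd (3rd) — B# — is absent.

B#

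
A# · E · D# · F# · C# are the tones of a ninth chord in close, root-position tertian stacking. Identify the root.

Arranged so that each adjacent pair is a third by letter name: D# – F# – A# – C# – E.
The bottom of that stack, D#, is the root (this is D# minor seventh flat nine).

D#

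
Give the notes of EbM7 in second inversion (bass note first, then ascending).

Bb D Eb G

EbM7 = Eb–G–Bb–D; second inversion → fifth (Bb) lowest.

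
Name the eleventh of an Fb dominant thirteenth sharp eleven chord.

Bb

Root of Fb dominant thirteenth sharp eleven = Fb. The 11th is an augmented 11th: Fb up an augmented 11th → Bb.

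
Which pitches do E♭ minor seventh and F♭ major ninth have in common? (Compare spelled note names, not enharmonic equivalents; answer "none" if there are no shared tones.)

E♭ minor seventh = E-flat, G-flat, B-flat, D-flat.
F♭ major ninth = F-flat, A-flat, C-flat, E-flat, G-flat.
Shared: E-flat, G-flat.

E-flat, G-flat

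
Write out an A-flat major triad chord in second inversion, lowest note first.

A-flat major triad = A-flat–C–E-flat; second inversion → fifth (E-flat) lowest.

E-flat, A-flat, C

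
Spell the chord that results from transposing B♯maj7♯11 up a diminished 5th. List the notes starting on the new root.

F#, A#, C#, E#, B#

Transposed root: B# → F# (diminished 5th up). So we spell F# major seventh sharp eleven:
F# — root
A# — major 3rd
C# — perfect 5th
E# — major 7th
B# — augmented 11th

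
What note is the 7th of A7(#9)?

G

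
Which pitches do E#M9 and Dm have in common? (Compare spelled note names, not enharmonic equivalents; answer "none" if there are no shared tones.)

E#M9: E# G## B# D## F##
Dm: D F A
Common to both → none.

none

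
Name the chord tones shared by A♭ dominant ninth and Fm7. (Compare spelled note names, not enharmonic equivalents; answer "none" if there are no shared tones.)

Ab – C – Eb

A♭ dominant ninth = Ab, C, Eb, Gb, Bb.
Fm7 = F, Ab, C, Eb.
Shared: Ab, C, Eb.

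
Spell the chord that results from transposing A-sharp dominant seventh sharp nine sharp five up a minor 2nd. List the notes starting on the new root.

B, D-sharp, F-double-sharp, A, C-double-sharp

A minor 2nd up from A-sharp is B, so the new chord is B dominant seventh sharp nine sharp five.
Root: B
Major 3rd (3rd): D-sharp
Augmented 5th (5th): F-double-sharp
Minor 7th (7th): A
Augmented 9th (9th): C-double-sharp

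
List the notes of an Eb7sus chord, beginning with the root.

Eb7sus is a dominant seventh suspended fourth built on Eb.
Eb — root
Ab — perfect 4th
Bb — perfect 5th
Db — minor 7th

Eb  Ab  Bb  Db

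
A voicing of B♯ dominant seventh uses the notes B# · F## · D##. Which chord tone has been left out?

B♯ dominant seventh = B#, D##, F##, A#. The voicing lacks the 7th (minor 7th), A#.

A#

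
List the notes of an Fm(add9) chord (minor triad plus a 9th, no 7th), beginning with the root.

F, A♭, C, G

Fm(add9) is a minor added-ninth built on F.
F — root
A♭ — minor 3rd
C — perfect 5th
G — major 9th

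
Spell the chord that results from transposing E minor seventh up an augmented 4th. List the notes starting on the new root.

A-sharp, C-sharp, E-sharp, G-sharp

An augmented 4th up from E is A-sharp, so the new chord is A-sharp minor seventh.
- root: A-sharp
- minor 3rd: C-sharp
- perfect 5th: E-sharp
- minor 7th: G-sharp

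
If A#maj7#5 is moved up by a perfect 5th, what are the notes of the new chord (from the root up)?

E# G## B## D##

A# up a perfect 5th → E#. New chord: E# augmented major seventh.
E# — root
G## — major 3rd
B## — augmented 5th
D## — major 7th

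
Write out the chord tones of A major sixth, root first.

A – C# – E – F#

A major sixth: major sixth on A.
root → A
3rd (major 3rd) → C#
5th (perfect 5th) → E
6th (major 6th) → F#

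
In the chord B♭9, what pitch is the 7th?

Ab

Root of B♭9 = Bb. The 7th is a minor 7th: Bb up a minor 7th → Ab.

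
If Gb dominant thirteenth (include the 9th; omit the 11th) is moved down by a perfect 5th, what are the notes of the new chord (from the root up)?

A perfect 5th down from G♭ is C♭, so the new chord is C♭ dominant thirteenth.
Root: C♭
Major 3rd (3rd): E♭
Perfect 5th (5th): G♭
Minor 7th (7th): B𝄫
Major 9th (9th): D♭
Major 13th (13th): A♭

C♭ E♭ G♭ B𝄫 D♭ A♭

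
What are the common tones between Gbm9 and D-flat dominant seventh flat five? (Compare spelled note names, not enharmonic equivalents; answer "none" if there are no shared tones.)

Db

Gbm9: Gb Bbb Db Fb Ab
D-flat dominant seventh flat five: Db F Abb Cb
Common to both → Db.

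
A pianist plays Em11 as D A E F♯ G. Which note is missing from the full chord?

B

Em11 = E, G, B, D, F♯, A. The voicing lacks the 5th (perfect 5th), B.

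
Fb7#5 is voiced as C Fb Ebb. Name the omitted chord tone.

Ab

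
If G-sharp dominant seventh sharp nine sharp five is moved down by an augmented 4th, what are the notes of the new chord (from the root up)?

D, F-sharp, A-sharp, C, E-sharp

An augmented 4th down from G-sharp is D, so the new chord is D dominant seventh sharp nine sharp five.
D — root
F-sharp — major 3rd
A-sharp — augmented 5th
C — minor 7th
E-sharp — augmented 9th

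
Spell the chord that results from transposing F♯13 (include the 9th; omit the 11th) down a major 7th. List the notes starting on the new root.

G B D F A E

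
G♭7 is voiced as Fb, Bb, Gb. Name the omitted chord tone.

Db

G♭7 = Gb, Bb, Db, Fb. The voicing lacks the 5th (perfect 5th), Db.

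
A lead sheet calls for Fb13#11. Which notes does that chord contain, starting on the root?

Root Fb, quality dominant thirteenth sharp eleven:
root → Fb
3rd (major 3rd) → Ab
5th (perfect 5th) → Cb
7th (minor 7th) → Ebb
9th (major 9th) → Gb
11th (augmented 11th) → Bb
13th (major 13th) → Db

Fb Ab Cb Ebb Gb Bb Db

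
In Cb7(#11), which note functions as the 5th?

G♭

Root of Cb7(#11) = C♭. The 5th is a perfect 5th: C♭ up a perfect 5th → G♭.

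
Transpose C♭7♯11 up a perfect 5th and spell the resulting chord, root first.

A perfect 5th up from Cb is Gb, so the new chord is Gb dominant seventh sharp eleven.
Gb — root
Bb — major 3rd
Db — perfect 5th
Fb — minor 7th
C — augmented 11th

Gb, Bb, Db, Fb, C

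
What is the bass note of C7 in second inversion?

C7 in root position is C–E–G–Bb.
Second inversion places the fifth in the bass, which is G.

G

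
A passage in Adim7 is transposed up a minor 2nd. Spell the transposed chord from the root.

Bb  Db  Fb  Abb

A up a minor 2nd → Bb. New chord: Bb diminished seventh.
Bb — root
Db — minor 3rd
Fb — diminished 5th
Abb — diminished 7th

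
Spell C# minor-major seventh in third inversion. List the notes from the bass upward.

B-sharp – C-sharp – E – G-sharp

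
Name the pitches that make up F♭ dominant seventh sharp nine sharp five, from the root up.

Root F-flat, quality dominant seventh sharp nine sharp five:
Root: F-flat
Major 3rd (3rd): A-flat
Augmented 5th (5th): C
Minor 7th (7th): E-double-flat
Augmented 9th (9th): G

F-flat A-flat C E-double-flat G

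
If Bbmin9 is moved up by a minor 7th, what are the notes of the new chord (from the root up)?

Bb up a minor 7th → Ab. New chord: Ab minor ninth.
Ab — root
Cb — minor 3rd
Eb — perfect 5th
Gb — minor 7th
Bb — major 9th

Ab – Cb – Eb – Gb – Bb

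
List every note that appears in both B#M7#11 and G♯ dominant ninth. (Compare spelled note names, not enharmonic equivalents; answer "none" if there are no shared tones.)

B#

B#M7#11: B# D## F## A## E##
G♯ dominant ninth: G# B# D# F# A#
Common to both → B#.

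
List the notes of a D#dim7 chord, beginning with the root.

D#dim7 is a diminished seventh built on D#.
D# — root
F# — minor 3rd
A — diminished 5th
C — diminished 7th

D# – F# – A – C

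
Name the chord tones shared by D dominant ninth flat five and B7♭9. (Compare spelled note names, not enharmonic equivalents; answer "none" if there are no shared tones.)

F♯, C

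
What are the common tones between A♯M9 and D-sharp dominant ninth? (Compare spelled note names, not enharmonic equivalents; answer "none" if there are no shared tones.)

A# – E#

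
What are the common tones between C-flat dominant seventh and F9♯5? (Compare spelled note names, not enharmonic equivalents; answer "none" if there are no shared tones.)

Eb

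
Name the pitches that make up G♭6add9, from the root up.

G♭, B♭, D♭, E♭, A♭

G♭6add9 is a six-nine built on G♭.
G♭ — root
B♭ — major 3rd
D♭ — perfect 5th
E♭ — major 6th
A♭ — major 9th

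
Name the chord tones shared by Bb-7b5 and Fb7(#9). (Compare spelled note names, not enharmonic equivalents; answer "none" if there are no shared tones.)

Bb-7b5: B♭ D♭ F♭ A♭
Fb7(#9): F♭ A♭ C♭ E𝄫 G
Common to both → F♭, A♭.

F♭ – A♭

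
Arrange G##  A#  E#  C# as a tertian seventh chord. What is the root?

Arranged so that each adjacent pair is a third by letter name: A# – C# – E# – G##.
The bottom of that stack, A#, is the root (this is A# minor-major seventh).

A#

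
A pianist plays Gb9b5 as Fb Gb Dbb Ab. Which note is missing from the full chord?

Bb

Gb9b5 = Gb, Bb, Dbb, Fb, Ab. The voicing lacks the 3rd (major 3rd), Bb.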